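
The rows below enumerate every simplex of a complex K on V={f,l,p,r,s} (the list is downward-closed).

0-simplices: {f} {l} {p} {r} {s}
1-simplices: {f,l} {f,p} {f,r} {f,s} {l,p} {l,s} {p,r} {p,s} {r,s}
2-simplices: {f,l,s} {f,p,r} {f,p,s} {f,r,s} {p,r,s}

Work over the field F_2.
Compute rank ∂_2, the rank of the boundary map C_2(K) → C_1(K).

n_0=5 n_1=9 n_2=5  [Z2]
∂1: piv[fl,fp,fr,fs] rk=4  ker:lp,ls,pr,ps,rs
∂2: piv[fls,fpr,fps,frs] rk=4  ker:prs
rk∂_2=4

rank∂_2=4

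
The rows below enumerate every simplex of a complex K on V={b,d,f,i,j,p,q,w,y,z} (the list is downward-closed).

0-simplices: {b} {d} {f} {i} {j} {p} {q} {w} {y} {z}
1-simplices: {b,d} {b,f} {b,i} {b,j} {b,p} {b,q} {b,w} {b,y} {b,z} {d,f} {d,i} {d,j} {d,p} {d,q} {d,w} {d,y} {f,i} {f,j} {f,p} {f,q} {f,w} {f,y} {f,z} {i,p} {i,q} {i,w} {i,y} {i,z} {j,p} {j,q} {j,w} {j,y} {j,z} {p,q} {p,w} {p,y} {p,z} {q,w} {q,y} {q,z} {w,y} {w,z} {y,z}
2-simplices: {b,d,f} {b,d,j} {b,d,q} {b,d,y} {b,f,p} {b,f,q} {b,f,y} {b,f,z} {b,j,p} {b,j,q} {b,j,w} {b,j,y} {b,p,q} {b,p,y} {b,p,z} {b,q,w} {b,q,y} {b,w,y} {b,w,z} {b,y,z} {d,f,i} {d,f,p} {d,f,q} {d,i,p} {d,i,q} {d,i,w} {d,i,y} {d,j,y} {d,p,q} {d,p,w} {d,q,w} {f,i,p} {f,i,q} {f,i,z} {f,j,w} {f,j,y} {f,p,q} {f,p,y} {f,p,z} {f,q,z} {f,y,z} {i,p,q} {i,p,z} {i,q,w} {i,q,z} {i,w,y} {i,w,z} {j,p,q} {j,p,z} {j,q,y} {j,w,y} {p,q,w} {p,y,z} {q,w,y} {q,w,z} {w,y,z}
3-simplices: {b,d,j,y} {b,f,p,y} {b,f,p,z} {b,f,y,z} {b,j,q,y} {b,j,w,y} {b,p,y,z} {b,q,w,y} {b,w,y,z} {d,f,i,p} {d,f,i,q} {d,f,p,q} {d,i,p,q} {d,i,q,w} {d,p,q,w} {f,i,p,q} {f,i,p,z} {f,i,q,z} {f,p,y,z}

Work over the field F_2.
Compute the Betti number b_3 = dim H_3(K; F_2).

b_3=2

n_0=10 n_1=43 n_2=56 n_3=19  [Z2]
∂1: piv[bd,bf,bi,bj,bp,bq,bw,by,bz] rk=9  ker:df,di,dj,dp,dq,dw,dy,fi,fj,fp,fq,fw,fy,fz,ip,iq,iw,iy,iz,jp,jq,jw,jy,jz,pq,pw,py,pz,qw,qy,qz,wy,wz,yz
∂2: piv[bdf,bdj,bdq,bdy,bfp,bfq,bfy,bfz,bjp,bjq,bjw,bjy,bpq,bpy,bpz,bqw,bqy,bwy,bwz,byz,dfi,dfp,dip,diq,diw,diy,dpw,dqw,fiz,fjw,fjy,fqz,jpz] rk=33  ker:dfq,djy,dpq,fip,fiq,fpq,fpy,fpz,fyz,ipq,ipz,iqw,iqz,iwy,iwz,jpq,jqy,jwy,pqw,pyz,qwy,qwz,wyz
∂3: piv[bdjy,bfpy,bfpz,bfyz,bjqy,bjwy,bpyz,bqwy,bwyz,dfip,dfiq,dfpq,dipq,diqw,dpqw,fipz,fiqz] rk=17  ker:fipq,fpyz
b_3=(19−17)−0=2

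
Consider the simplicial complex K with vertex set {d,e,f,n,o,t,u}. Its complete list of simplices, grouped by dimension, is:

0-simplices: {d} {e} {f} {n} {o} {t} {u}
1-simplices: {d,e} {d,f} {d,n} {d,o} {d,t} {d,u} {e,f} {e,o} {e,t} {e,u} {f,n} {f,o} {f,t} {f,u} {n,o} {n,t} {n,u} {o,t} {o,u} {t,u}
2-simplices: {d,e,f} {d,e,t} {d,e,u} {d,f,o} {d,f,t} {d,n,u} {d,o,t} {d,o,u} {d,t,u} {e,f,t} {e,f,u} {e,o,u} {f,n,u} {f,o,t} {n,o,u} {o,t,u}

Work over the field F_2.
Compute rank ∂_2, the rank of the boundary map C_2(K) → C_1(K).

n_0=7 n_1=20 n_2=16  [Z2]
∂1: piv[de,df,dn,do,dt,du] rk=6  ker:ef,eo,et,eu,fn,fo,ft,fu,no,nt,nu,ot,ou,tu
∂2: piv[def,det,deu,dfo,dft,dnu,dot,dou,dtu,efu,eou,fnu,nou] rk=13  ker:eft,fot,otu
rk∂_2=13

rank∂_2=13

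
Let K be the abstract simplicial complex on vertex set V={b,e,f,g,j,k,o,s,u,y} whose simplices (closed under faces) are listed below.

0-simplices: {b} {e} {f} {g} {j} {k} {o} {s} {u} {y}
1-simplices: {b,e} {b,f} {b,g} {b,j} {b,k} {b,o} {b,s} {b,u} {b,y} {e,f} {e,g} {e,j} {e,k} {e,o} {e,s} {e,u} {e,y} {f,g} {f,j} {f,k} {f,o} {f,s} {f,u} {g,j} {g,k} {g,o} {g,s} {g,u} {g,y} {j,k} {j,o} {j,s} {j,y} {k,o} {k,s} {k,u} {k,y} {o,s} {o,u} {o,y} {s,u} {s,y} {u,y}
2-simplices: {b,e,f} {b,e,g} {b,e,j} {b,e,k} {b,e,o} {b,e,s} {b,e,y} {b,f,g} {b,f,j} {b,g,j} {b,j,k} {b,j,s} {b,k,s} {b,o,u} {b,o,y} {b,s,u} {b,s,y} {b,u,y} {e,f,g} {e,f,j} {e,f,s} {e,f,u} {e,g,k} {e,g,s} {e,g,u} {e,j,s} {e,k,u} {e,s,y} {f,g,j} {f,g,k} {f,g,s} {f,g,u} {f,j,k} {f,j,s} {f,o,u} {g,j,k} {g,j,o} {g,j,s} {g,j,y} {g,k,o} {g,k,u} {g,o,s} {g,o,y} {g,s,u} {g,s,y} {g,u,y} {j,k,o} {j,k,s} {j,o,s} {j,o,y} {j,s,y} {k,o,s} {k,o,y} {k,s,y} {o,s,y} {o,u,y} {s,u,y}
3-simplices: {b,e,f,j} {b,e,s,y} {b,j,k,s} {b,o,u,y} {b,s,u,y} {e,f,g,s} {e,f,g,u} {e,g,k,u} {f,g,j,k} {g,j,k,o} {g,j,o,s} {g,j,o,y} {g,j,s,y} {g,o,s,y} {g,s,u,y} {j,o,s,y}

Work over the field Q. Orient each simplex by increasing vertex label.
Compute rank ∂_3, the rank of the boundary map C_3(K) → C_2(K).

rank∂_3=15

n_0=10 n_1=43 n_2=57 n_3=16  [Q]
∂1: piv[be,bf,bg,bj,bk,bo,bs,bu,by] rk=9  ker:ef,eg,ej,ek,eo,es,eu,ey,fg,fj,fk,fo,fs,fu,gj,gk,go,gs,gu,gy,jk,jo,js,jy,ko,ks,ku,ky,os,ou,oy,su,sy,uy
∂2: piv[bef,beg,bej,bek,beo,bes,bey,bfg,bfj,bgj,bjk,bjs,bks,bou,boy,bsu,bsy,buy,efs,efu,egk,egs,egu,eku,fgk,fou,gjo,gjy,gko,gos,goy,gsu,gsy,koy] rk=34  ker:efg,efj,ejs,esy,fgj,fgs,fgu,fjk,fjs,gjk,gjs,gku,guy,jko,jks,jos,joy,jsy,kos,ksy,osy,ouy,suy
∂3: piv[befj,besy,bjks,bouy,bsuy,efgs,efgu,egku,fgjk,gjko,gjos,gjoy,gjsy,gosy,gsuy] rk=15  ker:josy
rk∂_3=15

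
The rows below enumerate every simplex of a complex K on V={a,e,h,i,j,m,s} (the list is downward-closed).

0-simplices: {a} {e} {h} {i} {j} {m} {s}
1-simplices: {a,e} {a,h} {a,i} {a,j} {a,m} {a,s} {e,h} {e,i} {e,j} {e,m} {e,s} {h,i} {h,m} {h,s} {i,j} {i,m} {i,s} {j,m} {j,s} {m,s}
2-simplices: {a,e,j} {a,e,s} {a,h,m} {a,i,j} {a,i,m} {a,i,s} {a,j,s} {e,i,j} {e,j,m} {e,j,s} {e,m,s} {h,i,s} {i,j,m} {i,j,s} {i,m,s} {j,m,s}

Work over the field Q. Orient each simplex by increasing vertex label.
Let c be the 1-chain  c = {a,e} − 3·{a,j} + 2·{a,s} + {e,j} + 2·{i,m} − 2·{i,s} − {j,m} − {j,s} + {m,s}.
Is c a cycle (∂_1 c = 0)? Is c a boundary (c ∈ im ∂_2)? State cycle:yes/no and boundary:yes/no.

n_0=7 n_1=20 n_2=16  [Q]
∂1: piv[ae,ah,ai,aj,am,as] rk=6  ker:eh,ei,ej,em,es,hi,hm,hs,ij,im,is,jm,js,ms
∂2: piv[aej,aes,ahm,aij,aim,ais,ajs,eij,ejm,ems,his,ijm] rk=12  ker:ejs,ijs,ims,jms
∂1c = 0
c vs im∂2: reduces to 0 ⇒ boundary

cycle:yes boundary:yes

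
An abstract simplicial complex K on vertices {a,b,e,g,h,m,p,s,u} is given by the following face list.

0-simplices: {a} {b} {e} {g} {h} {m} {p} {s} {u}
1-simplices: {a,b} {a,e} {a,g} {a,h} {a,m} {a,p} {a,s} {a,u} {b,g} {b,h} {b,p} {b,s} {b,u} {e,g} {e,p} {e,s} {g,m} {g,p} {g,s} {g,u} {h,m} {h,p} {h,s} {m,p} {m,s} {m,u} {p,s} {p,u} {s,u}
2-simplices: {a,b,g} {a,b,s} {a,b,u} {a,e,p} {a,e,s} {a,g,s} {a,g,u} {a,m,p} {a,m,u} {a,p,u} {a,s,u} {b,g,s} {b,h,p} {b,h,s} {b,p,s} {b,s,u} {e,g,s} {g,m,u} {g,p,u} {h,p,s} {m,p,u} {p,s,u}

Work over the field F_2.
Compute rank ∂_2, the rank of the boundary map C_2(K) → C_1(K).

n_0=9 n_1=29 n_2=22  [Z2]
∂1: piv[ab,ae,ag,ah,am,ap,as,au] rk=8  ker:bg,bh,bp,bs,bu,eg,ep,es,gm,gp,gs,gu,hm,hp,hs,mp,ms,mu,ps,pu,su
∂2: piv[abg,abs,abu,aep,aes,ags,agu,amp,amu,apu,asu,bhp,bhs,bps,egs,gmu,gpu,psu] rk=18  ker:bgs,bsu,hps,mpu
rk∂_2=18

rank∂_2=18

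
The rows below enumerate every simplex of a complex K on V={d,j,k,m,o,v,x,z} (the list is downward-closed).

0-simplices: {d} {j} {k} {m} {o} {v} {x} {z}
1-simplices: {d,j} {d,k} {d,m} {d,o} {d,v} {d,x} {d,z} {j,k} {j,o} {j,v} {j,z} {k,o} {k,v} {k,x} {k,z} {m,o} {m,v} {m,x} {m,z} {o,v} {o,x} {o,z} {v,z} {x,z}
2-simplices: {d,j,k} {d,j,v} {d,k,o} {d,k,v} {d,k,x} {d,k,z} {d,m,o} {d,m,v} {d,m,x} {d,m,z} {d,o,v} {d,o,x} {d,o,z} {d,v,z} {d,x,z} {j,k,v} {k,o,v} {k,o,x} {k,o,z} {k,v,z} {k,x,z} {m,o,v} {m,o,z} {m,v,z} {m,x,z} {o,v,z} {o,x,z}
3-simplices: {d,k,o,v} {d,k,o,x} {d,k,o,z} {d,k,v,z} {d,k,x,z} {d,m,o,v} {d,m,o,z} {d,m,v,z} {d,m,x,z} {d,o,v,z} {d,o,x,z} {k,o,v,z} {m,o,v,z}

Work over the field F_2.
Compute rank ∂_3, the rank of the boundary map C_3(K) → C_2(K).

rank∂_3=11

n_0=8 n_1=24 n_2=27 n_3=13  [Z2]
∂1: piv[dj,dk,dm,do,dv,dx,dz] rk=7  ker:jk,jo,jv,jz,ko,kv,kx,kz,mo,mv,mx,mz,ov,ox,oz,vz,xz
∂2: piv[djk,djv,dko,dkv,dkx,dkz,dmo,dmv,dmx,dmz,dov,dox,doz,dvz,dxz] rk=15  ker:jkv,kov,kox,koz,kvz,kxz,mov,moz,mvz,mxz,ovz,oxz
∂3: piv[dkov,dkox,dkoz,dkvz,dkxz,dmov,dmoz,dmvz,dmxz,dovz,doxz] rk=11  ker:kovz,movz
rk∂_3=11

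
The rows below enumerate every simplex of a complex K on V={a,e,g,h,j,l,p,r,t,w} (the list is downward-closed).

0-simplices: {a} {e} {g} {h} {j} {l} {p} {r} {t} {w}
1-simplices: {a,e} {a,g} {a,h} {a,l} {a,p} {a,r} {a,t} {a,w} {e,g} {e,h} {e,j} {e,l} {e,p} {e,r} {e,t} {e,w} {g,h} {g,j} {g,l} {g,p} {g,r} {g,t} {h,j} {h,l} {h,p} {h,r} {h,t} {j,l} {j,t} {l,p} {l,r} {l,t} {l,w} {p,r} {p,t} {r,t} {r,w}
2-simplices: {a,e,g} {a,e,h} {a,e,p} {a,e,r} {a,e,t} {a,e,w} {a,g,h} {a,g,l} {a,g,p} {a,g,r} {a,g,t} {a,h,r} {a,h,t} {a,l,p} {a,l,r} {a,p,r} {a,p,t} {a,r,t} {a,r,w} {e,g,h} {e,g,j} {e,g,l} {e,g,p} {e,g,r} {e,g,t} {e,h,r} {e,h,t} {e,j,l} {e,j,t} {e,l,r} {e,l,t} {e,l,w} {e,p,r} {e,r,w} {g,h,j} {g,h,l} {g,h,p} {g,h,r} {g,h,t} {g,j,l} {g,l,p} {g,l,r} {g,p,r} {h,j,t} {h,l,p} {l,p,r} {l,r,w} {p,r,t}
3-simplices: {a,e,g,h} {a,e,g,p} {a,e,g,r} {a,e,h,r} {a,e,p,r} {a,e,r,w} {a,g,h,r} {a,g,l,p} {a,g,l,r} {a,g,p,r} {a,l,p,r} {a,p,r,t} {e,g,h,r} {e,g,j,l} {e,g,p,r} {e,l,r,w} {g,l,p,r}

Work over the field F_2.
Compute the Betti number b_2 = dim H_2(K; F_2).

b_2=6

n_0=10 n_1=37 n_2=48 n_3=17  [Z2]
∂1: piv[ae,ag,ah,al,ap,ar,at,aw,ej] rk=9  ker:eg,eh,el,ep,er,et,ew,gh,gj,gl,gp,gr,gt,hj,hl,hp,hr,ht,jl,jt,lp,lr,lt,lw,pr,pt,rt,rw
∂2: piv[aeg,aeh,aep,aer,aet,aew,agh,agl,agp,agr,agt,ahr,aht,alp,alr,apr,apt,art,arw,egj,egl,ejl,ejt,elt,elw,ghj,ghl,ghp] rk=28  ker:egh,egp,egr,egt,ehr,eht,elr,epr,erw,ghr,ght,gjl,glp,glr,gpr,hjt,hlp,lpr,lrw,prt
∂3: piv[aegh,aegp,aegr,aehr,aepr,aerw,aghr,aglp,aglr,agpr,alpr,aprt,egjl,elrw] rk=14  ker:eghr,egpr,glpr
b_2=(48−28)−14=6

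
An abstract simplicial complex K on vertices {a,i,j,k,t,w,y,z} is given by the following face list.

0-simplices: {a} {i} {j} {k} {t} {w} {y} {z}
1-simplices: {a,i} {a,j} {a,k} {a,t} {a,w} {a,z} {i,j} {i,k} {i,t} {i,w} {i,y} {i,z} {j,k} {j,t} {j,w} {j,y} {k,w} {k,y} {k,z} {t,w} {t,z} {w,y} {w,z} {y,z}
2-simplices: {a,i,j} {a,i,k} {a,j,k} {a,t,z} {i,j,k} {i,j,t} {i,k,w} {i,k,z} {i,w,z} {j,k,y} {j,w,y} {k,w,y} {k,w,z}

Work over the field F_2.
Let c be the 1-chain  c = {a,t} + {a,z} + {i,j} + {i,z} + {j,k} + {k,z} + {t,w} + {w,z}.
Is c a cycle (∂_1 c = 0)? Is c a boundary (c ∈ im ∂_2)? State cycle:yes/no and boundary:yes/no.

n_0=8 n_1=24 n_2=13  [Z2]
∂1: piv[ai,aj,ak,at,aw,az,iy] rk=7  ker:ij,ik,it,iw,iz,jk,jt,jw,jy,kw,ky,kz,tw,tz,wy,wz,yz
∂2: piv[aij,aik,ajk,atz,ijt,ikw,ikz,iwz,jky,jwy,kwy] rk=11  ker:ijk,kwz
∂1c = 0
c vs im∂2: residual ≠ 0 ⇒ not boundary

cycle:yes boundary:no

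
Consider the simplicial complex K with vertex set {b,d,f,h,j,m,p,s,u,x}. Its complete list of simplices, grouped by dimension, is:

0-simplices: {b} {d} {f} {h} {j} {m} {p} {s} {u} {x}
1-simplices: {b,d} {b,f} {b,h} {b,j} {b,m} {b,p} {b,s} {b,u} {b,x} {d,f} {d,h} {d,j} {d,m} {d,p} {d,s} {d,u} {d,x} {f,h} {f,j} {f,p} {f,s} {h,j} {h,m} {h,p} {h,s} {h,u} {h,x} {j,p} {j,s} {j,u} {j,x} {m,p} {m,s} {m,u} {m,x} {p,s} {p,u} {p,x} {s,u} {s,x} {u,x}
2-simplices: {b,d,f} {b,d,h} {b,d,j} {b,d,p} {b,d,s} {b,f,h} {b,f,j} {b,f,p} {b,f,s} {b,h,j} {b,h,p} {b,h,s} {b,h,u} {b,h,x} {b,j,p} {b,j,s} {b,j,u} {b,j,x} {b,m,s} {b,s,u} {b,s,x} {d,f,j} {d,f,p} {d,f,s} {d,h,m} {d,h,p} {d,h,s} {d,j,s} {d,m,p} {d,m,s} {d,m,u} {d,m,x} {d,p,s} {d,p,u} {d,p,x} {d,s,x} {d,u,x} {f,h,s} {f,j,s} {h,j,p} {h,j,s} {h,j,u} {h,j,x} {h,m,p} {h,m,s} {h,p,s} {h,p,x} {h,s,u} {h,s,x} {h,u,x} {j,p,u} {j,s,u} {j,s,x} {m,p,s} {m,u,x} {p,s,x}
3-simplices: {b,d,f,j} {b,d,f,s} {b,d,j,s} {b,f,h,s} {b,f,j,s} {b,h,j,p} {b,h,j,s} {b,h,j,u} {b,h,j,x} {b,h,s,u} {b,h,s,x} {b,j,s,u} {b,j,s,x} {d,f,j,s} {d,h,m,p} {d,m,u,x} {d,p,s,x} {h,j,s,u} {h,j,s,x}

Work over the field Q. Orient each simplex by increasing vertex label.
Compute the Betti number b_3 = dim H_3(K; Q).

b_3=3

n_0=10 n_1=41 n_2=56 n_3=19  [Q]
∂1: piv[bd,bf,bh,bj,bm,bp,bs,bu,bx] rk=9  ker:df,dh,dj,dm,dp,ds,du,dx,fh,fj,fp,fs,hj,hm,hp,hs,hu,hx,jp,js,ju,jx,mp,ms,mu,mx,ps,pu,px,su,sx,ux
∂2: piv[bdf,bdh,bdj,bdp,bds,bfh,bfj,bfp,bfs,bhj,bhp,bhs,bhu,bhx,bjp,bjs,bju,bjx,bms,bsu,bsx,dhm,dmp,dms,dmu,dmx,dps,dpu,dpx,dsx,dux,hux] rk=32  ker:dfj,dfp,dfs,dhp,dhs,djs,fhs,fjs,hjp,hjs,hju,hjx,hmp,hms,hps,hpx,hsu,hsx,jpu,jsu,jsx,mps,mux,psx
∂3: piv[bdfj,bdfs,bdjs,bfhs,bfjs,bhjp,bhjs,bhju,bhjx,bhsu,bhsx,bjsu,bjsx,dhmp,dmux,dpsx] rk=16  ker:dfjs,hjsu,hjsx
b_3=(19−16)−0=3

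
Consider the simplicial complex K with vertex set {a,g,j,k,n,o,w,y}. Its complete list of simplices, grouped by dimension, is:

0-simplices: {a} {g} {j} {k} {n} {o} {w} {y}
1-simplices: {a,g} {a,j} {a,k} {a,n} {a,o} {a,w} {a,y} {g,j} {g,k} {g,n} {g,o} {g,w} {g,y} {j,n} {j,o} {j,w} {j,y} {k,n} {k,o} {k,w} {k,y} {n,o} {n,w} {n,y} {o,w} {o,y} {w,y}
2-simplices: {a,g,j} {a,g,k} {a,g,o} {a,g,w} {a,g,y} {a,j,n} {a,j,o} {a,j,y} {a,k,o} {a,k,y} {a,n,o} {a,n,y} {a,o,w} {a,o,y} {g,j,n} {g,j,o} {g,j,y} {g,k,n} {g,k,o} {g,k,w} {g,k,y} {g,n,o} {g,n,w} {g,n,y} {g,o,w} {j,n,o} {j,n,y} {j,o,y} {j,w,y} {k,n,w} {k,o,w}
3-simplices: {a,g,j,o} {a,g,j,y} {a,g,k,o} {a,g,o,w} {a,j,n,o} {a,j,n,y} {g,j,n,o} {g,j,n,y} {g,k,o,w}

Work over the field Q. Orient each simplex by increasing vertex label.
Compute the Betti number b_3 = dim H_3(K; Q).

n_0=8 n_1=27 n_2=31 n_3=9  [Q]
∂1: piv[ag,aj,ak,an,ao,aw,ay] rk=7  ker:gj,gk,gn,go,gw,gy,jn,jo,jw,jy,kn,ko,kw,ky,no,nw,ny,ow,oy,wy
∂2: piv[agj,agk,ago,agw,agy,ajn,ajo,ajy,ako,aky,ano,any,aow,aoy,gjn,gkn,gkw,gnw,jwy] rk=19  ker:gjo,gjy,gko,gky,gno,gny,gow,jno,jny,joy,knw,kow
∂3: piv[agjo,agjy,agko,agow,ajno,ajny,gjno,gjny,gkow] rk=9
b_3=(9−9)−0=0

b_3=0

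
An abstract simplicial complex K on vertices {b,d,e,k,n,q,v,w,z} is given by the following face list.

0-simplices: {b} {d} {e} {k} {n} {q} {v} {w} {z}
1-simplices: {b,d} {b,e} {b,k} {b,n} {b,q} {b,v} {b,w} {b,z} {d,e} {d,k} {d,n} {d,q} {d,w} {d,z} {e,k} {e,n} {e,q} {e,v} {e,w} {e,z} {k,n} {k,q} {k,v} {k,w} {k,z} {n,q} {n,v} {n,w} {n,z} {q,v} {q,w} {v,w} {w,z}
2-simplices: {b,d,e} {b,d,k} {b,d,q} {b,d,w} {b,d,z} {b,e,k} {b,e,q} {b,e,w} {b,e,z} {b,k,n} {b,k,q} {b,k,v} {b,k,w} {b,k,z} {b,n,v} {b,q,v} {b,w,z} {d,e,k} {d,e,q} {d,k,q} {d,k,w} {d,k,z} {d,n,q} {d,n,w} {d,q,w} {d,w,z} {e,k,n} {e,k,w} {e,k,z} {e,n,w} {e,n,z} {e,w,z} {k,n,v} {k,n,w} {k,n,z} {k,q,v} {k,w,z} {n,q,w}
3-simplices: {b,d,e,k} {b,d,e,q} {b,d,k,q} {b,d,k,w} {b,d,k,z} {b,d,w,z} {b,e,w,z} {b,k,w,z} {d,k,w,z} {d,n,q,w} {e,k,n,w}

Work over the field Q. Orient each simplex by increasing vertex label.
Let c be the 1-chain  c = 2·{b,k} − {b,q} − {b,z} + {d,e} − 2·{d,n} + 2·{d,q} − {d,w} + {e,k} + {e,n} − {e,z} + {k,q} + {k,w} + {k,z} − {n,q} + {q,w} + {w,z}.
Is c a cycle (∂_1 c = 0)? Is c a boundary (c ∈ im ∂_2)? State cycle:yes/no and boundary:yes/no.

cycle:yes boundary:yes

n_0=9 n_1=33 n_2=38 n_3=11  [Q]
∂1: piv[bd,be,bk,bn,bq,bv,bw,bz] rk=8  ker:de,dk,dn,dq,dw,dz,ek,en,eq,ev,ew,ez,kn,kq,kv,kw,kz,nq,nv,nw,nz,qv,qw,vw,wz
∂2: piv[bde,bdk,bdq,bdw,bdz,bek,beq,bew,bez,bkn,bkq,bkv,bkw,bkz,bnv,bqv,bwz,dnq,dnw,dqw,ekn,enw,enz] rk=23  ker:dek,deq,dkq,dkw,dkz,dwz,ekw,ekz,ewz,knv,knw,knz,kqv,kwz,nqw
∂3: piv[bdek,bdeq,bdkq,bdkw,bdkz,bdwz,bewz,bkwz,dnqw,eknw] rk=10  ker:dkwz
∂1c = 0
c vs im∂2: reduces to 0 ⇒ boundary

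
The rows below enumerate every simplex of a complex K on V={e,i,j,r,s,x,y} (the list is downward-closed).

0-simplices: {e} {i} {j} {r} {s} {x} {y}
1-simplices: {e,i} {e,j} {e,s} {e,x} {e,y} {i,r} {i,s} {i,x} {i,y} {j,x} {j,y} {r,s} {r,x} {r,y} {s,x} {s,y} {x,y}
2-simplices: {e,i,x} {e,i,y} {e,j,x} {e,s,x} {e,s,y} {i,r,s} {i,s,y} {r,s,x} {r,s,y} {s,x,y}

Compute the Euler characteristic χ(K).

χ(K)=0

n_0=7 n_1=17 n_2=10
χ=+7−17+10=0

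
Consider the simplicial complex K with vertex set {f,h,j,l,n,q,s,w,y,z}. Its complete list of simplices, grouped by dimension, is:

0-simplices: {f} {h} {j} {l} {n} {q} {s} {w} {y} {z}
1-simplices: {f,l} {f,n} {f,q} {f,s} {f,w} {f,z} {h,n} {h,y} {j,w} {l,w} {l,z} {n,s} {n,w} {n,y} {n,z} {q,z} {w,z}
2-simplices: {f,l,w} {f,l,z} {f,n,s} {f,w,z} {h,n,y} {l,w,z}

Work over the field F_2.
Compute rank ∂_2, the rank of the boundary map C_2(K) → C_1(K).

rank∂_2=5

n_0=10 n_1=17 n_2=6  [Z2]
∂1: piv[fl,fn,fq,fs,fw,fz,hn,hy,jw] rk=9  ker:lw,lz,ns,nw,ny,nz,qz,wz
∂2: piv[flw,flz,fns,fwz,hny] rk=5  ker:lwz
rk∂_2=5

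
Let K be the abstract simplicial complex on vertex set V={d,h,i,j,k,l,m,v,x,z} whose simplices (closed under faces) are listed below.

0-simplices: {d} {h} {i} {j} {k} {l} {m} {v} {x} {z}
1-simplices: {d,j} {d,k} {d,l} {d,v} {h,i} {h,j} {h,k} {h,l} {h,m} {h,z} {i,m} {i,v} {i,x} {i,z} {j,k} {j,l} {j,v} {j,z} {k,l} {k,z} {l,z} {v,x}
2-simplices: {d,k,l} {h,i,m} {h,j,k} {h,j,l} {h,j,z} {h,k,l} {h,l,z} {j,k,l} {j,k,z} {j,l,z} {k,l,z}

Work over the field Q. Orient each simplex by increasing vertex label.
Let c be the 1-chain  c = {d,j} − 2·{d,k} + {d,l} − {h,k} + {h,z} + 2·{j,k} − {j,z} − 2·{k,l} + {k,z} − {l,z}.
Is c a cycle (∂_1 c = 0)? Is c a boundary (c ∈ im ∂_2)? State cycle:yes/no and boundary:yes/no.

cycle:yes boundary:no

n_0=10 n_1=22 n_2=11  [Q]
∂1: piv[dj,dk,dl,dv,hi,hj,hm,hz,ix] rk=9  ker:hk,hl,im,iv,iz,jk,jl,jv,jz,kl,kz,lz,vx
∂2: piv[dkl,him,hjk,hjl,hjz,hkl,hlz,jkz] rk=8  ker:jkl,jlz,klz
∂1c = 0
c vs im∂2: residual ≠ 0 ⇒ not boundary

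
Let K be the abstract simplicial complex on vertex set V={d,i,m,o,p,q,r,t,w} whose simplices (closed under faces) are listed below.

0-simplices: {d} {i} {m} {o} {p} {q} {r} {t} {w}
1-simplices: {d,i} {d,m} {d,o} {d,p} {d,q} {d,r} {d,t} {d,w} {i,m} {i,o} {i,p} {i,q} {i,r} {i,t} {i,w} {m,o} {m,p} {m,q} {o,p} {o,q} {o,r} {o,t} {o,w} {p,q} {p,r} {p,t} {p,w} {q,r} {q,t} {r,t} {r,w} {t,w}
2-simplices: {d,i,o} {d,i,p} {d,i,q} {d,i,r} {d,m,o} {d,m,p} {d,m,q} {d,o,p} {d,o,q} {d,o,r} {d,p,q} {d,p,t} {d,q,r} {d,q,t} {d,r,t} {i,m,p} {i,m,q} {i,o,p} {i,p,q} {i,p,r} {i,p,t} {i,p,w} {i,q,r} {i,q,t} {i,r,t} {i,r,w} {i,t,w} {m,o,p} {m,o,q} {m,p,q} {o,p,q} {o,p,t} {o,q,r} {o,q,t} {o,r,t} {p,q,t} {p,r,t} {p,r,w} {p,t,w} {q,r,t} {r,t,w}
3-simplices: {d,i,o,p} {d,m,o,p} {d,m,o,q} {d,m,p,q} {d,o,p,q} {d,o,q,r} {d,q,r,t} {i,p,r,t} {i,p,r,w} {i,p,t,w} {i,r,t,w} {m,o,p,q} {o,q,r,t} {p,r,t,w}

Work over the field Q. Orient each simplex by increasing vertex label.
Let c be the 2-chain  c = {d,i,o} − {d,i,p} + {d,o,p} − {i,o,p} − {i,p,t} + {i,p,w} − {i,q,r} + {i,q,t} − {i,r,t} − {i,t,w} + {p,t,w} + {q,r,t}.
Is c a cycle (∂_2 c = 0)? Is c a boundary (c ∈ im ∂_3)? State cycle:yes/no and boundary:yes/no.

cycle:yes boundary:no

n_0=9 n_1=32 n_2=41 n_3=14  [Q]
∂1: piv[di,dm,do,dp,dq,dr,dt,dw] rk=8  ker:im,io,ip,iq,ir,it,iw,mo,mp,mq,op,oq,or,ot,ow,pq,pr,pt,pw,qr,qt,rt,rw,tw
∂2: piv[dio,dip,diq,dir,dmo,dmp,dmq,dop,doq,dor,dpq,dpt,dqr,dqt,drt,imp,ipr,ipt,ipw,irw,itw,opt] rk=22  ker:imq,iop,ipq,iqr,iqt,irt,mop,moq,mpq,opq,oqr,oqt,ort,pqt,prt,prw,ptw,qrt,rtw
∂3: piv[diop,dmop,dmoq,dmpq,dopq,doqr,dqrt,iprt,iprw,iptw,irtw,oqrt] rk=12  ker:mopq,prtw
∂2c = 0
c vs im∂3: residual ≠ 0 ⇒ not boundary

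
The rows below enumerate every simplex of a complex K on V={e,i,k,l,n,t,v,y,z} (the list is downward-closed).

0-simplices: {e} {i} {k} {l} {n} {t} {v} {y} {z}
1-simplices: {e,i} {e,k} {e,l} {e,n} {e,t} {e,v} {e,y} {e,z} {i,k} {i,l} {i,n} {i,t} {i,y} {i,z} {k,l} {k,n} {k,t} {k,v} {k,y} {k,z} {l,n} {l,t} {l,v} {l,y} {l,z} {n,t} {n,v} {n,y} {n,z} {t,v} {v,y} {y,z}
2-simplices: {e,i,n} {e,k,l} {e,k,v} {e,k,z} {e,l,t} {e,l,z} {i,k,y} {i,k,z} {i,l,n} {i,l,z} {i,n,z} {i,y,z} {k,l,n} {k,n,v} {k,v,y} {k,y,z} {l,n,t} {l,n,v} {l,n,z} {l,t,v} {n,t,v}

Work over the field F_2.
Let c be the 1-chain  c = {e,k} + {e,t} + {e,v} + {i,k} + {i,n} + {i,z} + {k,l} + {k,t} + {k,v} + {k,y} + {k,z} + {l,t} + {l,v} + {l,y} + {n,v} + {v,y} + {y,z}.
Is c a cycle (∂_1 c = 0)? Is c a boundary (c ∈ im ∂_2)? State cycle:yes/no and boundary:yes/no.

n_0=9 n_1=32 n_2=21  [Z2]
∂1: piv[ei,ek,el,en,et,ev,ey,ez] rk=8  ker:ik,il,in,it,iy,iz,kl,kn,kt,kv,ky,kz,ln,lt,lv,ly,lz,nt,nv,ny,nz,tv,vy,yz
∂2: piv[ein,ekl,ekv,ekz,elt,elz,iky,ikz,iln,ilz,inz,iyz,kln,knv,kvy,lnt,lnv,ltv] rk=18  ker:kyz,lnz,ntv
∂1c = {e} + {i} + {k} + {t} + {v} + {z}

cycle:no boundary:no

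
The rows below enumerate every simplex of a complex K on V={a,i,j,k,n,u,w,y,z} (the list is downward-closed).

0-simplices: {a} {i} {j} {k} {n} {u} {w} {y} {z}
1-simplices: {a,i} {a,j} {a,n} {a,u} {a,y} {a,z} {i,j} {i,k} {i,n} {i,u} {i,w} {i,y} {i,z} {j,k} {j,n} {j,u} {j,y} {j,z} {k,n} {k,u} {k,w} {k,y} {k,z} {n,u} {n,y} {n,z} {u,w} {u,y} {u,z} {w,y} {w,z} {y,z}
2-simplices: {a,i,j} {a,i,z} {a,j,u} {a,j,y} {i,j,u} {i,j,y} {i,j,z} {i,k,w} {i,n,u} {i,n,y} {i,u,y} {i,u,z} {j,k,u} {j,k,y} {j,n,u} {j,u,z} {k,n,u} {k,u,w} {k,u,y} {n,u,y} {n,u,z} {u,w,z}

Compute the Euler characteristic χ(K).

χ(K)=-1

n_0=9 n_1=32 n_2=22
χ=+9−32+22=-1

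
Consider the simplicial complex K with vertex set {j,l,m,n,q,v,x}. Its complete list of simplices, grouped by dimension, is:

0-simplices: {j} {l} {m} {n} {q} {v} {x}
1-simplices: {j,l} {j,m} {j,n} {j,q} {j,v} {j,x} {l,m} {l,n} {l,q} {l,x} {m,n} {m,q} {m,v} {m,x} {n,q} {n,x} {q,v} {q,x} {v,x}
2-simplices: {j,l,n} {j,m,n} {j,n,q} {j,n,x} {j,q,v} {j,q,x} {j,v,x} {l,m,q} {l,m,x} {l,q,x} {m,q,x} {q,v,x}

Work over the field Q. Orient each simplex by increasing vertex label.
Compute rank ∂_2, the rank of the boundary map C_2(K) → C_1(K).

n_0=7 n_1=19 n_2=12  [Q]
∂1: piv[jl,jm,jn,jq,jv,jx] rk=6  ker:lm,ln,lq,lx,mn,mq,mv,mx,nq,nx,qv,qx,vx
∂2: piv[jln,jmn,jnq,jnx,jqv,jqx,jvx,lmq,lmx,lqx] rk=10  ker:mqx,qvx
rk∂_2=10

rank∂_2=10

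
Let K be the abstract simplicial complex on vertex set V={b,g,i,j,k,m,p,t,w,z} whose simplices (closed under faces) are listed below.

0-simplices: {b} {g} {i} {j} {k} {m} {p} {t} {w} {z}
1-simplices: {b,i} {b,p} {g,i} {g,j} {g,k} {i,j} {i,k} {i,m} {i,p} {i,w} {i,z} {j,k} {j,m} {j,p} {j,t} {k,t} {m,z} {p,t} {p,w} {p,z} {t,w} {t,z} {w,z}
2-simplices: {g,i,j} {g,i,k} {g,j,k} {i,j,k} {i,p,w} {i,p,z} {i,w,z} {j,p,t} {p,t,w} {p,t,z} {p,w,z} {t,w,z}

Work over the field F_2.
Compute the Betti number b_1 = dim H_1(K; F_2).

b_1=5

n_0=10 n_1=23 n_2=12  [Z2]
∂1: piv[bi,bp,gi,gj,gk,im,iw,iz,jt] rk=9  ker:ij,ik,ip,jk,jm,jp,kt,mz,pt,pw,pz,tw,tz,wz
∂2: piv[gij,gik,gjk,ipw,ipz,iwz,jpt,ptw,ptz] rk=9  ker:ijk,pwz,twz
b_1=(23−9)−9=5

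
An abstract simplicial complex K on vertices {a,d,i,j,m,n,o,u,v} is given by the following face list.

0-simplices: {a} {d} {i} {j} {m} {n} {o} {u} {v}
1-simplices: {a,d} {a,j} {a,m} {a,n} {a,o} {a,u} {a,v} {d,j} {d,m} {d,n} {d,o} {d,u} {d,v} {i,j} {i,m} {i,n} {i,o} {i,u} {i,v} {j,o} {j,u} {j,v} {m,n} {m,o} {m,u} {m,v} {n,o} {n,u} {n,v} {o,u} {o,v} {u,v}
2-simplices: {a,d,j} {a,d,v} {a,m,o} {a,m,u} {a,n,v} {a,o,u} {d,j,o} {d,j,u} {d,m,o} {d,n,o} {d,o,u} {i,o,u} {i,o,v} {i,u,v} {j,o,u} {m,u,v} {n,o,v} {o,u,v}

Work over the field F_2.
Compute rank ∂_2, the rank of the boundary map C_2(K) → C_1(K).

n_0=9 n_1=32 n_2=18  [Z2]
∂1: piv[ad,aj,am,an,ao,au,av,ij] rk=8  ker:dj,dm,dn,do,du,dv,im,in,io,iu,iv,jo,ju,jv,mn,mo,mu,mv,no,nu,nv,ou,ov,uv
∂2: piv[adj,adv,amo,amu,anv,aou,djo,dju,dmo,dno,dou,iou,iov,iuv,muv,nov] rk=16  ker:jou,ouv
rk∂_2=16

rank∂_2=16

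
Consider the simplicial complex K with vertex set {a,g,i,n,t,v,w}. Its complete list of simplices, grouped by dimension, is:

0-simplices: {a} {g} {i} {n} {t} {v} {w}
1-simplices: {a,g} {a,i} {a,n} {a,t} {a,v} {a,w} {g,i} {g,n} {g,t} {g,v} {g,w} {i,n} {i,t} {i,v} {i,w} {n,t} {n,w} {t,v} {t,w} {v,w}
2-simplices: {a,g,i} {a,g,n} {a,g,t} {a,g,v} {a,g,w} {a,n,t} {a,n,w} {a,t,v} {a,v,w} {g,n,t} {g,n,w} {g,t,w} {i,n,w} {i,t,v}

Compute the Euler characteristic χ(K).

χ(K)=1

n_0=7 n_1=20 n_2=14
χ=+7−20+14=1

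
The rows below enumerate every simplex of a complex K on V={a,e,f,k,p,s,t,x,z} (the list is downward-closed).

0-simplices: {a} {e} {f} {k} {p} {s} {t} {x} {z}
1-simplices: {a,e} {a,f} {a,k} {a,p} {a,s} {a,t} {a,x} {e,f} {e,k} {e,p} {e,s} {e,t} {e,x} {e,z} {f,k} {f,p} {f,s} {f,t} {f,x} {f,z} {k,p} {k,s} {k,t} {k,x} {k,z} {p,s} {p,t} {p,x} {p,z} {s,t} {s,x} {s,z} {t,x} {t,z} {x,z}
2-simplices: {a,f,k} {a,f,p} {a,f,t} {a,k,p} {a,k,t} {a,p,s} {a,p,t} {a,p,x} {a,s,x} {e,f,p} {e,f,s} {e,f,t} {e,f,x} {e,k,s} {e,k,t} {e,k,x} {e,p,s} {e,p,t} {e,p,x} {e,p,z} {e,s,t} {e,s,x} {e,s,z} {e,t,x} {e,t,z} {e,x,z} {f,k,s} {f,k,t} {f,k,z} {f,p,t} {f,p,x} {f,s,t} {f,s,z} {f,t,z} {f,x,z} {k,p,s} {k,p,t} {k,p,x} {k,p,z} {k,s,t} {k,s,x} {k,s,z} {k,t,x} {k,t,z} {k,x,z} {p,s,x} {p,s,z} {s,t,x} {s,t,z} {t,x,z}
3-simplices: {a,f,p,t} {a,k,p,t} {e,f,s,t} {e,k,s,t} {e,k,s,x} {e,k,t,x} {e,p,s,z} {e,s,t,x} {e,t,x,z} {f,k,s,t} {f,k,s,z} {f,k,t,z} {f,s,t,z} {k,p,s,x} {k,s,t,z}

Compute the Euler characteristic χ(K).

n_0=9 n_1=35 n_2=50 n_3=15
χ=+9−35+50−15=9

χ(K)=9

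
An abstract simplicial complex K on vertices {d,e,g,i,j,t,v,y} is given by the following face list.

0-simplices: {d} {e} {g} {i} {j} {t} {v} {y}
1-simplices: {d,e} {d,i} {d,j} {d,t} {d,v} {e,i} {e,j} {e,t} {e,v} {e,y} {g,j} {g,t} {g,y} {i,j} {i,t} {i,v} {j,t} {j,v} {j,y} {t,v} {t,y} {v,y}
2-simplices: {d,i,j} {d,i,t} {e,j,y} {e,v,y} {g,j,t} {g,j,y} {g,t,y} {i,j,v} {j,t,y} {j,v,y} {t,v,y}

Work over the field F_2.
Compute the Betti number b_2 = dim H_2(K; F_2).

b_2=1

n_0=8 n_1=22 n_2=11  [Z2]
∂1: piv[de,di,dj,dt,dv,ey,gj] rk=7  ker:ei,ej,et,ev,gt,gy,ij,it,iv,jt,jv,jy,tv,ty,vy
∂2: piv[dij,dit,ejy,evy,gjt,gjy,gty,ijv,jvy,tvy] rk=10  ker:jty
b_2=(11−10)−0=1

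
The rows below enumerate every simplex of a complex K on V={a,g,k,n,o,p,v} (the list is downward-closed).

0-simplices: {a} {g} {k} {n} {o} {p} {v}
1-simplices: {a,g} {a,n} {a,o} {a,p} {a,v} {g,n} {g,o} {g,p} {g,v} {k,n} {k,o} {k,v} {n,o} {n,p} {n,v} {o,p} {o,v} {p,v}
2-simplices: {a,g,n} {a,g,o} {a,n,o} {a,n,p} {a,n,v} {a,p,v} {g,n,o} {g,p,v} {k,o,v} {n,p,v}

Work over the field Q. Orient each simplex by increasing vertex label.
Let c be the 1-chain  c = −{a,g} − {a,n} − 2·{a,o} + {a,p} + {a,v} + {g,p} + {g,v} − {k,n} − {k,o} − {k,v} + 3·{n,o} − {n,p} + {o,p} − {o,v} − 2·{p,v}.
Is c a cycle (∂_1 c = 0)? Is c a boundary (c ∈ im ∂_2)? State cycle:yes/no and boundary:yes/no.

cycle:no boundary:no

n_0=7 n_1=18 n_2=10  [Q]
∂1: piv[ag,an,ao,ap,av,kn] rk=6  ker:gn,go,gp,gv,ko,kv,no,np,nv,op,ov,pv
∂2: piv[agn,ago,ano,anp,anv,apv,gpv,kov] rk=8  ker:gno,npv
∂1c = 2·{a} − 3·{g} + 3·{k} − 4·{n} + 4·{p} − 2·{v}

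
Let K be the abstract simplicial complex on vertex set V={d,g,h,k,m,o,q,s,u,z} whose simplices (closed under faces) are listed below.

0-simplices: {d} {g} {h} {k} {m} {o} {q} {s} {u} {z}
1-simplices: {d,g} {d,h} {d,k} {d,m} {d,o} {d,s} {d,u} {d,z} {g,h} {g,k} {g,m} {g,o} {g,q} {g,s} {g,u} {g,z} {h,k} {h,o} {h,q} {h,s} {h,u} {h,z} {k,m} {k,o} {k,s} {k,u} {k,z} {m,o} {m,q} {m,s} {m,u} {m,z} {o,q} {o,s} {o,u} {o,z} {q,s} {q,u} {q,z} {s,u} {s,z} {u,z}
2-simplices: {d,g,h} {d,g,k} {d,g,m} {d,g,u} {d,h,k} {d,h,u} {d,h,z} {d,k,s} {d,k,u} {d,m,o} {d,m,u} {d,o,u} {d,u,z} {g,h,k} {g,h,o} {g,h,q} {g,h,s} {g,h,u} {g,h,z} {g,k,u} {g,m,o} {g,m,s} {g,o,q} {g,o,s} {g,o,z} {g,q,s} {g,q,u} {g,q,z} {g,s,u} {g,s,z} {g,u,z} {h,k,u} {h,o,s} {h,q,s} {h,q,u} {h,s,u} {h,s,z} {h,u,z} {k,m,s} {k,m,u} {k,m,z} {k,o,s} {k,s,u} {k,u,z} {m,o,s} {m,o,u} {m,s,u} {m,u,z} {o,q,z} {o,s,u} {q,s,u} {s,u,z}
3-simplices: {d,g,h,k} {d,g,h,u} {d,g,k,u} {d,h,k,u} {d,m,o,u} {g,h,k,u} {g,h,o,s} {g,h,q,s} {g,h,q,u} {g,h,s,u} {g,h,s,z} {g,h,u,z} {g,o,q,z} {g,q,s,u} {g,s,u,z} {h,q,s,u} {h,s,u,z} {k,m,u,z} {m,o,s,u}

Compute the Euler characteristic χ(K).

χ(K)=1

n_0=10 n_1=42 n_2=52 n_3=19
χ=+10−42+52−19=1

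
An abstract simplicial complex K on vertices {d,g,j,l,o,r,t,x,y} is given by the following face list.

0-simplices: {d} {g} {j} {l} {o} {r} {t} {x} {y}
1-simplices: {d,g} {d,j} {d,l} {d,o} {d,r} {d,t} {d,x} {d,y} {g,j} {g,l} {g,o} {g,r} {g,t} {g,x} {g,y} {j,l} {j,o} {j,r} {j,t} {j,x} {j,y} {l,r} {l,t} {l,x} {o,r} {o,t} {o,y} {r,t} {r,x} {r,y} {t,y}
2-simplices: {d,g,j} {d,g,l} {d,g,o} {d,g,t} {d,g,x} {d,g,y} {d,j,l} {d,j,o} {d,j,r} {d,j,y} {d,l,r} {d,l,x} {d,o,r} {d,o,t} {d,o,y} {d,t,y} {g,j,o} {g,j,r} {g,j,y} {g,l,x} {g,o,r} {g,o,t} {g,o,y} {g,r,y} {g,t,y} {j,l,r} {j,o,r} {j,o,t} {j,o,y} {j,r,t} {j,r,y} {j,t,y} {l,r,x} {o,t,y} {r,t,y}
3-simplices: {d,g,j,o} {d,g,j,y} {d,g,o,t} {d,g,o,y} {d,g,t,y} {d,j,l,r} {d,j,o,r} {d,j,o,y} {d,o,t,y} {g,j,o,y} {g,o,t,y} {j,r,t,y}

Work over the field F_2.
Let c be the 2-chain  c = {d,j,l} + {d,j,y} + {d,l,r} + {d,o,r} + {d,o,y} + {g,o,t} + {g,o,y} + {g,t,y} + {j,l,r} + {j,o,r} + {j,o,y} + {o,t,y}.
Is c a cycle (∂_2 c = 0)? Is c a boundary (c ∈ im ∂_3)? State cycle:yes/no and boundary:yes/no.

n_0=9 n_1=31 n_2=35 n_3=12  [Z2]
∂1: piv[dg,dj,dl,do,dr,dt,dx,dy] rk=8  ker:gj,gl,go,gr,gt,gx,gy,jl,jo,jr,jt,jx,jy,lr,lt,lx,or,ot,oy,rt,rx,ry,ty
∂2: piv[dgj,dgl,dgo,dgt,dgx,dgy,djl,djo,djr,djy,dlr,dlx,dor,dot,doy,dty,gjr,gry,jot,jrt,lrx] rk=21  ker:gjo,gjy,glx,gor,got,goy,gty,jlr,jor,joy,jry,jty,oty,rty
∂3: piv[dgjo,dgjy,dgot,dgoy,dgty,djlr,djor,djoy,doty,jrty] rk=10  ker:gjoy,goty
∂2c = 0
c vs im∂3: reduces to 0 ⇒ boundary

cycle:yes boundary:yes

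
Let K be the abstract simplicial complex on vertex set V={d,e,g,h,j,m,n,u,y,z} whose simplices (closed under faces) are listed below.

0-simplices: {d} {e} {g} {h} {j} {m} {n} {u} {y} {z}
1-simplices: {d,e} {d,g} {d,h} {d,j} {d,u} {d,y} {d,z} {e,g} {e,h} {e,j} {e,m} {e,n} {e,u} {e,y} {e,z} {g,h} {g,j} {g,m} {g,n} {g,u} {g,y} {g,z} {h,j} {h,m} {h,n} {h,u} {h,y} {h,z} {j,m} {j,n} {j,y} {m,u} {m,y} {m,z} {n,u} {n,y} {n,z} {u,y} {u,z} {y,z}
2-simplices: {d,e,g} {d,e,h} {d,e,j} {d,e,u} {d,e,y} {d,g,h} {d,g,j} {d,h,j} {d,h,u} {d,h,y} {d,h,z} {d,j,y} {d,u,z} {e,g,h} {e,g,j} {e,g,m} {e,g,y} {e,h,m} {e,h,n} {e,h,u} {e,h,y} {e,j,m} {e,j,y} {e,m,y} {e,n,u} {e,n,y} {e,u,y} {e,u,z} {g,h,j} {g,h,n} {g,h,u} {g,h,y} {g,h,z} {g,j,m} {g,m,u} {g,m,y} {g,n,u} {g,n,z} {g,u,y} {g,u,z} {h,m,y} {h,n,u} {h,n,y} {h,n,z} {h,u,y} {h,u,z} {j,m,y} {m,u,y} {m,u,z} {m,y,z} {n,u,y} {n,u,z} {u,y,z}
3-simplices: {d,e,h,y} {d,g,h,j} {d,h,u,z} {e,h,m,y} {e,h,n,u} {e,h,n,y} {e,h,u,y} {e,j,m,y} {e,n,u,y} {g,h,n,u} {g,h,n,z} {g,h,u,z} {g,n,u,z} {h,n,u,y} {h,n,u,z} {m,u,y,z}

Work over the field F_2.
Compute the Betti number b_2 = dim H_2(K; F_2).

b_2=9

n_0=10 n_1=40 n_2=53 n_3=16  [Z2]
∂1: piv[de,dg,dh,dj,du,dy,dz,em,en] rk=9  ker:eg,eh,ej,eu,ey,ez,gh,gj,gm,gn,gu,gy,gz,hj,hm,hn,hu,hy,hz,jm,jn,jy,mu,my,mz,nu,ny,nz,uy,uz,yz
∂2: piv[deg,deh,dej,deu,dey,dgh,dgj,dhj,dhu,dhy,dhz,djy,duz,egm,egy,ehm,ehn,ejm,emy,enu,eny,euy,euz,ghn,ghu,ghz,gmu,gnz,muz,myz] rk=30  ker:egh,egj,ehu,ehy,ejy,ghj,ghy,gjm,gmy,gnu,guy,guz,hmy,hnu,hny,hnz,huy,huz,jmy,muy,nuy,nuz,uyz
∂3: piv[dehy,dghj,dhuz,ehmy,ehnu,ehny,ehuy,ejmy,enuy,ghnu,ghnz,ghuz,gnuz,muyz] rk=14  ker:hnuy,hnuz
b_2=(53−30)−14=9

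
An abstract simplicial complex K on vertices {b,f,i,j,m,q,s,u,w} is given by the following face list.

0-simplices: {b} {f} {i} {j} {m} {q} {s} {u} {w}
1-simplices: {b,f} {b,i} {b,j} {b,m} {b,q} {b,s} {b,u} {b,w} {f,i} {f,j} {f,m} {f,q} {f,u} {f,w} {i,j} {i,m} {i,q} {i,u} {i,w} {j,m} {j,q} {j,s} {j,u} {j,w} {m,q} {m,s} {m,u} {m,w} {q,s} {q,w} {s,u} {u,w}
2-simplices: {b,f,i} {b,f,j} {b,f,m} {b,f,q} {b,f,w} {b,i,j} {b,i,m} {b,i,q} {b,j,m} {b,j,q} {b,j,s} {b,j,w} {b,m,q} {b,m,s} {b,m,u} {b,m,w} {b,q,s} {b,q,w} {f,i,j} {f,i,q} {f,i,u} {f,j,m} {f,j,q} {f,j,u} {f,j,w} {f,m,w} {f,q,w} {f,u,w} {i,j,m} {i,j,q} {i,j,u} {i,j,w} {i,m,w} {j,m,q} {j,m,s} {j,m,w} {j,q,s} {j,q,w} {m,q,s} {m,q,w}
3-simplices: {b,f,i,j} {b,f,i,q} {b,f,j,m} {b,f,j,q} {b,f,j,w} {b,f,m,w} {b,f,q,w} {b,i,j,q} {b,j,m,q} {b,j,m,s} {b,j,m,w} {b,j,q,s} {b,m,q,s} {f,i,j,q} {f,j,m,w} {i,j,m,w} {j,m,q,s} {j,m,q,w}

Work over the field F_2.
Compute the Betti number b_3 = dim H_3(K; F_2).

b_3=3

n_0=9 n_1=32 n_2=40 n_3=18  [Z2]
∂1: piv[bf,bi,bj,bm,bq,bs,bu,bw] rk=8  ker:fi,fj,fm,fq,fu,fw,ij,im,iq,iu,iw,jm,jq,js,ju,jw,mq,ms,mu,mw,qs,qw,su,uw
∂2: piv[bfi,bfj,bfm,bfq,bfw,bij,bim,biq,bjm,bjq,bjs,bjw,bmq,bms,bmu,bmw,bqs,bqw,fiu,fju,fuw,ijw] rk=22  ker:fij,fiq,fjm,fjq,fjw,fmw,fqw,ijm,ijq,iju,imw,jmq,jms,jmw,jqs,jqw,mqs,mqw
∂3: piv[bfij,bfiq,bfjm,bfjq,bfjw,bfmw,bfqw,bijq,bjmq,bjms,bjmw,bjqs,bmqs,ijmw,jmqw] rk=15  ker:fijq,fjmw,jmqs
b_3=(18−15)−0=3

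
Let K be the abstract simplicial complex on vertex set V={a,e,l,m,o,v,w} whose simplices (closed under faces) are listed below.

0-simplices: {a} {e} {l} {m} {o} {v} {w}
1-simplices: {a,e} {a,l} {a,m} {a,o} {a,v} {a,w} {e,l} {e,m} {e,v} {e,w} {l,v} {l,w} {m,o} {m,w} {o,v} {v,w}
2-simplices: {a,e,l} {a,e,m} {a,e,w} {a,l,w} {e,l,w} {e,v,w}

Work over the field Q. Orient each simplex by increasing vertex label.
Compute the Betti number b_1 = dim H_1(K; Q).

b_1=5

n_0=7 n_1=16 n_2=6  [Q]
∂1: piv[ae,al,am,ao,av,aw] rk=6  ker:el,em,ev,ew,lv,lw,mo,mw,ov,vw
∂2: piv[ael,aem,aew,alw,evw] rk=5  ker:elw
b_1=(16−6)−5=5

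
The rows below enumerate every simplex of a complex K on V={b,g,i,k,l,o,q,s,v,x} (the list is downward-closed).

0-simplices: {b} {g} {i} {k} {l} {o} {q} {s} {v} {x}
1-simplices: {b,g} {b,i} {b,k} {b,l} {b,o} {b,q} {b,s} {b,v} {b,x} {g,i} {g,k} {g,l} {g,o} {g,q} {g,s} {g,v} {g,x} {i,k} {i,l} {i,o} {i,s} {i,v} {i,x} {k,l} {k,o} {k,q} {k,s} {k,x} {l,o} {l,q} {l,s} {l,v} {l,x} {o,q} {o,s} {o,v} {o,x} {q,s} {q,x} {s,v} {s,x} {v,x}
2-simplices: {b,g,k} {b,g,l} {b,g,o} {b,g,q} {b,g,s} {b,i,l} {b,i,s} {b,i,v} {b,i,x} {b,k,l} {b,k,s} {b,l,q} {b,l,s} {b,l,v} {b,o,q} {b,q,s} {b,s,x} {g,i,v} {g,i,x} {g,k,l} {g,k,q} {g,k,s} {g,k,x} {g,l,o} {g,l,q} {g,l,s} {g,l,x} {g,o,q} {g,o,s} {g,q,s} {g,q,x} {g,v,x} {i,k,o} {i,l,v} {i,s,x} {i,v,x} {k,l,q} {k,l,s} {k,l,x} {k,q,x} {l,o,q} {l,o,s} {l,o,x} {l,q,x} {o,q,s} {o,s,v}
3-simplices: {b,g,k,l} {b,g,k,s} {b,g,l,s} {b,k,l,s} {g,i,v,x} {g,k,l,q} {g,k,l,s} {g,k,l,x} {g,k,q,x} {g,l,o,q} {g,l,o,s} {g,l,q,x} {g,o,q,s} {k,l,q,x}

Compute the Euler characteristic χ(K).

n_0=10 n_1=42 n_2=46 n_3=14
χ=+10−42+46−14=0

χ(K)=0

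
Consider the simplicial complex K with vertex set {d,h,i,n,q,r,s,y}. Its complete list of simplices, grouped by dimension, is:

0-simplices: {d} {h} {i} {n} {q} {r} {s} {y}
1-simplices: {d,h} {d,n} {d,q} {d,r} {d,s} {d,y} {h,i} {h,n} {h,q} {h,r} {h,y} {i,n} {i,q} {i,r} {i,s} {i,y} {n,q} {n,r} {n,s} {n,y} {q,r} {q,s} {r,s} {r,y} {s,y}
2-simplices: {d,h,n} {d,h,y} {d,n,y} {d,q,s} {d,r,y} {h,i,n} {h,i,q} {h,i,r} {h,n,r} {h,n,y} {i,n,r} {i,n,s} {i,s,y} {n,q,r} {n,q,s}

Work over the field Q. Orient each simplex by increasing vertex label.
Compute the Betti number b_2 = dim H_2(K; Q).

b_2=2

n_0=8 n_1=25 n_2=15  [Q]
∂1: piv[dh,dn,dq,dr,ds,dy,hi] rk=7  ker:hn,hq,hr,hy,in,iq,ir,is,iy,nq,nr,ns,ny,qr,qs,rs,ry,sy
∂2: piv[dhn,dhy,dny,dqs,dry,hin,hiq,hir,hnr,ins,isy,nqr,nqs] rk=13  ker:hny,inr
b_2=(15−13)−0=2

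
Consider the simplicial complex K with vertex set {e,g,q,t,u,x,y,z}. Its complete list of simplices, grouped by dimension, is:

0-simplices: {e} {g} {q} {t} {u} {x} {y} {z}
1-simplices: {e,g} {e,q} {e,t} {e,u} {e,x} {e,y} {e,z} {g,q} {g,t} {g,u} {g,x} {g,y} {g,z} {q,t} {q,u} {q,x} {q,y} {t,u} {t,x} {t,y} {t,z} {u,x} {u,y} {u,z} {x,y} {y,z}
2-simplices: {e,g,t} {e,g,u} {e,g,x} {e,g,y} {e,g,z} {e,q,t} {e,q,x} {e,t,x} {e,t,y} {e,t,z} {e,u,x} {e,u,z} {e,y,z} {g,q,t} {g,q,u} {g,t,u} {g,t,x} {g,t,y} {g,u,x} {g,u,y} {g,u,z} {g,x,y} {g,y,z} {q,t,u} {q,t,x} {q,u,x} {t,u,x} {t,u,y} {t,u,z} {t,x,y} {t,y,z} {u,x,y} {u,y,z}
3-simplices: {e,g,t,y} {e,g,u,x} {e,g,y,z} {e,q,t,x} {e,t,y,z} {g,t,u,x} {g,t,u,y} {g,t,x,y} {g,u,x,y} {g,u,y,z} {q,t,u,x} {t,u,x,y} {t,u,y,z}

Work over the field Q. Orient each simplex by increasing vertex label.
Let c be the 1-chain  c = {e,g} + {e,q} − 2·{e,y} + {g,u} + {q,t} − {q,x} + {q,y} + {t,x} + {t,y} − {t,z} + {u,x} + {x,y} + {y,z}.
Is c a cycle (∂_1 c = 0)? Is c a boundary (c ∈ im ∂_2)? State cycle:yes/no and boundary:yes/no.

cycle:yes boundary:no

n_0=8 n_1=26 n_2=33 n_3=13  [Q]
∂1: piv[eg,eq,et,eu,ex,ey,ez] rk=7  ker:gq,gt,gu,gx,gy,gz,qt,qu,qx,qy,tu,tx,ty,tz,ux,uy,uz,xy,yz
∂2: piv[egt,egu,egx,egy,egz,eqt,eqx,etx,ety,etz,eux,euz,eyz,gqt,gqu,gtu,guy,gxy] rk=18  ker:gtx,gty,gux,guz,gyz,qtu,qtx,qux,tux,tuy,tuz,txy,tyz,uxy,uyz
∂3: piv[egty,egux,egyz,eqtx,etyz,gtux,gtuy,gtxy,guxy,guyz,qtux,tuyz] rk=12  ker:tuxy
∂1c = 0
c vs im∂2: residual ≠ 0 ⇒ not boundary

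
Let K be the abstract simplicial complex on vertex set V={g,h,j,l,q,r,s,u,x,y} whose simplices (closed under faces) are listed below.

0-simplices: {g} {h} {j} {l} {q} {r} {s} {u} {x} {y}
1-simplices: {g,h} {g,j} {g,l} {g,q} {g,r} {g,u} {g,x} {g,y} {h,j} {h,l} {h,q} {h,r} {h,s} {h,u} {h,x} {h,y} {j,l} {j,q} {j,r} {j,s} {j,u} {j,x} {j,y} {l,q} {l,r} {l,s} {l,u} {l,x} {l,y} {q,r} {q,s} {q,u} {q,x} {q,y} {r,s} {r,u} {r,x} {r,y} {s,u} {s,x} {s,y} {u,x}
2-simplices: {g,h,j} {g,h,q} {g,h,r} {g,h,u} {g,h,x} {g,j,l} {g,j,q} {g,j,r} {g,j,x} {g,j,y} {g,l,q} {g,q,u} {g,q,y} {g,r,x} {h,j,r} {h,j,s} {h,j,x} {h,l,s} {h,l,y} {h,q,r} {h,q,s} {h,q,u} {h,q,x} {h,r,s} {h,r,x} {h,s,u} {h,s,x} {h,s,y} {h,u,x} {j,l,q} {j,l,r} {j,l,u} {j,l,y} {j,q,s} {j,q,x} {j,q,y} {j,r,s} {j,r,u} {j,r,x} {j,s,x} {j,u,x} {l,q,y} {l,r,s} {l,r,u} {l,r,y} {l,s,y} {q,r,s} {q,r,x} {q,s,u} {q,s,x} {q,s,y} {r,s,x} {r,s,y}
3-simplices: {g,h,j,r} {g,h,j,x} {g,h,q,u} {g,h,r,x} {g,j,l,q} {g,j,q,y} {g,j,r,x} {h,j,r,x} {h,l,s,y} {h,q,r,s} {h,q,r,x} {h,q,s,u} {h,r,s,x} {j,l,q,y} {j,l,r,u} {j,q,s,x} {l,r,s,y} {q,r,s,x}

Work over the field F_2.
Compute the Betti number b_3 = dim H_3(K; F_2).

b_3=1

n_0=10 n_1=42 n_2=53 n_3=18  [Z2]
∂1: piv[gh,gj,gl,gq,gr,gu,gx,gy,hs] rk=9  ker:hj,hl,hq,hr,hu,hx,hy,jl,jq,jr,js,ju,jx,jy,lq,lr,ls,lu,lx,ly,qr,qs,qu,qx,qy,rs,ru,rx,ry,su,sx,sy,ux
∂2: piv[ghj,ghq,ghr,ghu,ghx,gjl,gjq,gjr,gjx,gjy,glq,gqu,gqy,grx,hjs,hls,hly,hqr,hqs,hqx,hrs,hsu,hsx,hsy,hux,jlr,jlu,jly,jru,jux,lrs,lry] rk=32  ker:hjr,hjx,hqu,hrx,jlq,jqs,jqx,jqy,jrs,jrx,jsx,lqy,lru,lsy,qrs,qrx,qsu,qsx,qsy,rsx,rsy
∂3: piv[ghjr,ghjx,ghqu,ghrx,gjlq,gjqy,gjrx,hlsy,hqrs,hqrx,hqsu,hrsx,jlqy,jlru,jqsx,lrsy,qrsx] rk=17  ker:hjrx
b_3=(18−17)−0=1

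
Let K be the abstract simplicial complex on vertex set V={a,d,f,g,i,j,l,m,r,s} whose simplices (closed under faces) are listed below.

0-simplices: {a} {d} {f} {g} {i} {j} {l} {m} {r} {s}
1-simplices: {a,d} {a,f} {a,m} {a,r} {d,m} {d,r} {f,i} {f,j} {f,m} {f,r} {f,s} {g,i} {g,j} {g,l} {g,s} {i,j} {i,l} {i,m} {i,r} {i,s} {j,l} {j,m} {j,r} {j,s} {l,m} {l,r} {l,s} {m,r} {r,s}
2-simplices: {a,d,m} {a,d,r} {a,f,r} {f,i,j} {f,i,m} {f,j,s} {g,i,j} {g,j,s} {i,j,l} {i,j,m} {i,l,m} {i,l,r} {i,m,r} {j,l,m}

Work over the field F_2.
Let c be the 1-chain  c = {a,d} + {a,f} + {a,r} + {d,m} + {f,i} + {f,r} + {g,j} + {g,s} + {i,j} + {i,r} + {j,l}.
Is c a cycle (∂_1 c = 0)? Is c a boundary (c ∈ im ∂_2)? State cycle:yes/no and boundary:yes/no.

n_0=10 n_1=29 n_2=14  [Z2]
∂1: piv[ad,af,am,ar,fi,fj,fs,gi,gl] rk=9  ker:dm,dr,fm,fr,gj,gs,ij,il,im,ir,is,jl,jm,jr,js,lm,lr,ls,mr,rs
∂2: piv[adm,adr,afr,fij,fim,fjs,gij,gjs,ijl,ijm,ilm,ilr,imr] rk=13  ker:jlm
∂1c = {a} + {f} + {i} + {j} + {l} + {m} + {r} + {s}

cycle:no boundary:no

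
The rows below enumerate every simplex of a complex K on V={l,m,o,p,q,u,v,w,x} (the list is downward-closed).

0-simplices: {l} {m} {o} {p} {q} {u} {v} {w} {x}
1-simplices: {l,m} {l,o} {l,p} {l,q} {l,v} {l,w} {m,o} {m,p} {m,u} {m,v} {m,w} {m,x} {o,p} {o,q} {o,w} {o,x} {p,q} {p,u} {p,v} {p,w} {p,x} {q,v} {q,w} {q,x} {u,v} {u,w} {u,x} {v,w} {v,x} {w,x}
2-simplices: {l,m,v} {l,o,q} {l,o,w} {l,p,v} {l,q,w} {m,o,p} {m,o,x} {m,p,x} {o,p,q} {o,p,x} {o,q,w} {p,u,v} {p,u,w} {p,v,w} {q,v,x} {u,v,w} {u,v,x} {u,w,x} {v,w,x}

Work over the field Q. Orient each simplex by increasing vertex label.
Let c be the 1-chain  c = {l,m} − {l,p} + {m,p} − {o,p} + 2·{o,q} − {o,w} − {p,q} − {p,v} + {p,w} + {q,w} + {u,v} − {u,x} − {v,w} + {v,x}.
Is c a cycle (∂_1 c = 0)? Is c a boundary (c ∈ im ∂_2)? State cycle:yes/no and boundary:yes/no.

cycle:yes boundary:no

n_0=9 n_1=30 n_2=19  [Q]
∂1: piv[lm,lo,lp,lq,lv,lw,mu,mx] rk=8  ker:mo,mp,mv,mw,op,oq,ow,ox,pq,pu,pv,pw,px,qv,qw,qx,uv,uw,ux,vw,vx,wx
∂2: piv[lmv,loq,low,lpv,lqw,mop,mox,mpx,opq,puv,puw,pvw,qvx,uvx,uwx] rk=15  ker:opx,oqw,uvw,vwx
∂1c = 0
c vs im∂2: residual ≠ 0 ⇒ not boundary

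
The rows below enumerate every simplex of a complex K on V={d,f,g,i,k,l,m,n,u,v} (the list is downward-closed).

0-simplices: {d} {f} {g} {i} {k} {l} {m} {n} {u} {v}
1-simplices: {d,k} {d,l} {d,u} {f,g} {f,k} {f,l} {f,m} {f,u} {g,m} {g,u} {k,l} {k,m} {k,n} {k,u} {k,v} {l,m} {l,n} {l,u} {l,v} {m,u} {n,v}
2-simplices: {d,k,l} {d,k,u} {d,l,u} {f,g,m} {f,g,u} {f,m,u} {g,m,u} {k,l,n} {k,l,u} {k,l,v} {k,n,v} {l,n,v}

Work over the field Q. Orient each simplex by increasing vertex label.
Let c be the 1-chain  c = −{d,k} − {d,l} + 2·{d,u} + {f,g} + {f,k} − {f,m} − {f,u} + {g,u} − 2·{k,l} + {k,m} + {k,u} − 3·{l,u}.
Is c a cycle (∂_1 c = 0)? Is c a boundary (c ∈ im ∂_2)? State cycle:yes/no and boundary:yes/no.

cycle:yes boundary:no

n_0=10 n_1=21 n_2=12  [Q]
∂1: piv[dk,dl,du,fg,fk,fm,kn,kv] rk=8  ker:fl,fu,gm,gu,kl,km,ku,lm,ln,lu,lv,mu,nv
∂2: piv[dkl,dku,dlu,fgm,fgu,fmu,kln,klv,knv] rk=9  ker:gmu,klu,lnv
∂1c = 0
c vs im∂2: residual ≠ 0 ⇒ not boundary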